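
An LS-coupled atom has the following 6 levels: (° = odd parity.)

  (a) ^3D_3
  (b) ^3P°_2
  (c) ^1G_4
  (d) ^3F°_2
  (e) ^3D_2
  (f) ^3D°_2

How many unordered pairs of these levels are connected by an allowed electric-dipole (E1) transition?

(a)–(b): allowed.
(a)–(c): forbidden (parity, ΔS, ΔL).
(a)–(d): allowed.
(a)–(e): forbidden (parity).
(a)–(f): allowed.
(b)–(c): forbidden (ΔS, ΔL, ΔJ).
(b)–(d): forbidden (parity, ΔL).
(b)–(e): allowed.
(b)–(f): forbidden (parity).
(c)–(d): forbidden (ΔS, ΔJ).
(c)–(e): forbidden (parity, ΔS, ΔL, ΔJ).
(c)–(f): forbidden (ΔS, ΔL, ΔJ).
(d)–(e): allowed.
(d)–(f): forbidden (parity).
(e)–(f): allowed.
Allowed pairs: 6 of 15.

6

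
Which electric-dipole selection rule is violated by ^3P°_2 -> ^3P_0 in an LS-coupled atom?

Parity must change: odd → even — ✓.
ΔS = 0: S: 1 → 1 — ✓.
ΔL = 0, ±1 (not L=0↔0): L: 1 → 1, ΔL = +0 — ✓.
ΔJ = 0, ±1 (not J=0↔0): J: 2 → 0, ΔJ = -2 — ✗.

the ΔJ = 0, ±1 rule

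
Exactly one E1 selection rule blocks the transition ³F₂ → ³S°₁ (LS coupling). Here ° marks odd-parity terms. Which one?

Reading off the term symbols: S 1→1, L 3→0, J 2→1, parity even→odd.
Parity must change: even → odd — passes.
ΔS = 0: S: 1 → 1 — passes.
ΔL = 0, ±1 (not L=0↔0): L: 3 → 0, ΔL = -3 — fails.
ΔJ = 0, ±1 (not J=0↔0): J: 2 → 1, ΔJ = -1 — passes.

the ΔL = 0, ±1 rule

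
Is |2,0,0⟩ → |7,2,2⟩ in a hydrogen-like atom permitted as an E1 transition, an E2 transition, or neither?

Δl = 2 − 0 = +2; l_i + l_f = 2.
Δm_l = +2.
E1 (Δl = ±1, |Δm_l| ≤ 1): not satisfied.
E2 (Δl = 0,±2, l_i+l_f ≥ 2, |Δm_l| ≤ 2): satisfied.

E2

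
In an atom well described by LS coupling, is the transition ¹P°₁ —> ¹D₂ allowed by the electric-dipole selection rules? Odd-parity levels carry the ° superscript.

allowed

ΔS = 0: S: 0 → 0 — ✓.
ΔJ = 0, ±1 (not J=0↔0): J: 1 → 2, ΔJ = +1 — ✓.
ΔL = 0, ±1 (not L=0↔0): L: 1 → 2, ΔL = +1 — ✓.
Parity must change: odd → even — ✓.
All four E1 rules are satisfied.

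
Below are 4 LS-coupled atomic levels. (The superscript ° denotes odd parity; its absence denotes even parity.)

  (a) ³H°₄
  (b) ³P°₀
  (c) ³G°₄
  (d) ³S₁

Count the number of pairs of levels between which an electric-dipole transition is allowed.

(a)–(b): forbidden (parity, ΔL, ΔJ).
(a)–(c): forbidden (parity).
(a)–(d): forbidden (ΔL, ΔJ).
(b)–(c): forbidden (parity, ΔL, ΔJ).
(b)–(d): allowed.
(c)–(d): forbidden (ΔL, ΔJ).
Allowed pairs: 1 of 6.

1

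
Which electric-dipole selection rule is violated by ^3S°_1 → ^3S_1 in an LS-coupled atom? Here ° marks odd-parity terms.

the L=0 ↔ L=0 exclusion

Parity must change: odd → even — passes.
ΔL = 0, ±1 (not L=0↔0): L: 0 → 0, ΔL = +0 — fails.
ΔJ = 0, ±1 (not J=0↔0): J: 1 → 1, ΔJ = +0 — passes.
ΔS = 0: S: 1 → 1 — passes.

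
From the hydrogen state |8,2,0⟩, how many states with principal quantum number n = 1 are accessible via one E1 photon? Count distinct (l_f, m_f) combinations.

0

E1 requires l_f ∈ {1, 3}, but neither lies in [0, 0], so no final state is reachable.
Total: 0.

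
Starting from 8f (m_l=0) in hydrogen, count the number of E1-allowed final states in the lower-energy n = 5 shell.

6

E1 requires Δl = ±1, so l_f ∈ {2, 4}; with 0 ≤ l_f ≤ n_f−1 = 4, the allowed l_f values are {2, 4}.
For l_f = 2: m_f ∈ {m_i−1, m_i, m_i+1} ∩ [−2, 2] = {-1, 0, 1} → 3 states.
For l_f = 4: m_f ∈ {m_i−1, m_i, m_i+1} ∩ [−4, 4] = {-1, 0, 1} → 3 states.
Total: 6.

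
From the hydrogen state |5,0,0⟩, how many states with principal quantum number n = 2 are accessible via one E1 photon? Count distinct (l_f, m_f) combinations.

3

E1 requires Δl = ±1, so l_f ∈ {-1, 1}; with 0 ≤ l_f ≤ n_f−1 = 1, the allowed l_f values are {1}.
For l_f = 1: m_f ∈ {m_i−1, m_i, m_i+1} ∩ [−1, 1] = {-1, 0, 1} → 3 states.
Total: 3.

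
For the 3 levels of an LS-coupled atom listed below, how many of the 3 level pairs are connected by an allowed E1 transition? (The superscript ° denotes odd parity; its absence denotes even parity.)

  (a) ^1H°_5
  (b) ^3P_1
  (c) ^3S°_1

(a)–(b): forbidden (ΔS, ΔL, ΔJ).
(a)–(c): forbidden (parity, ΔS, ΔL, ΔJ).
(b)–(c): allowed.
Allowed pairs: 1 of 3.

1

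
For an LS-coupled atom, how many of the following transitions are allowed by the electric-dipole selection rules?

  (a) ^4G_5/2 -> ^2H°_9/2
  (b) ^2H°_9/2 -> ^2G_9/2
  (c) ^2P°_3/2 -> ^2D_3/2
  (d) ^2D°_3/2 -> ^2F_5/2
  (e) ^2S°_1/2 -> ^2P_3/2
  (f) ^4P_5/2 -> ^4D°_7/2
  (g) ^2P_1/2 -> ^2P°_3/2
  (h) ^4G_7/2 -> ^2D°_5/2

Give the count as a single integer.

(a) forbidden (ΔS, ΔJ fail)
(b) allowed
(c) allowed
(d) allowed
(e) allowed
(f) allowed
(g) allowed
(h) forbidden (ΔS, ΔL fail)
Total allowed: 6 of 8.

6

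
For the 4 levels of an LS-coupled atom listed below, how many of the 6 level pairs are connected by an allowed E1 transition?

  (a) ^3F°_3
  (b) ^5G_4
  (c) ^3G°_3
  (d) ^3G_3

(a)–(b): forbidden (ΔS).
(a)–(c): forbidden (parity).
(a)–(d): allowed.
(b)–(c): forbidden (ΔS).
(b)–(d): forbidden (parity, ΔS).
(c)–(d): allowed.
Allowed pairs: 2 of 6.

2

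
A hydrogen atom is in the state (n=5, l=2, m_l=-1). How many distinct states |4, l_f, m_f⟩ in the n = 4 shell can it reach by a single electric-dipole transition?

5

E1 requires Δl = ±1, so l_f ∈ {1, 3}; with 0 ≤ l_f ≤ n_f−1 = 3, the allowed l_f values are {1, 3}.
For l_f = 1: m_f ∈ {m_i−1, m_i, m_i+1} ∩ [−1, 1] = {-1, 0} → 2 states.
For l_f = 3: m_f ∈ {m_i−1, m_i, m_i+1} ∩ [−3, 3] = {-2, -1, 0} → 3 states.
Total: 5.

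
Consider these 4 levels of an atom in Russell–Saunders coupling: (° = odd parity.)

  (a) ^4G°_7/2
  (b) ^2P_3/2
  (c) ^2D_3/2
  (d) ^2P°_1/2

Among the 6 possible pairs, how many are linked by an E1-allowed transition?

(a)–(b): forbidden (ΔS, ΔL, ΔJ).
(a)–(c): forbidden (ΔS, ΔL, ΔJ).
(a)–(d): forbidden (parity, ΔS, ΔL, ΔJ).
(b)–(c): forbidden (parity).
(b)–(d): allowed.
(c)–(d): allowed.
Allowed pairs: 2 of 6.

2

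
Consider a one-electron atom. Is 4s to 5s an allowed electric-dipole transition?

forbidden

Δl = 0 − 0 = +0; the E1 rule Δl = ±1 is violated.
The transition is electric-dipole forbidden.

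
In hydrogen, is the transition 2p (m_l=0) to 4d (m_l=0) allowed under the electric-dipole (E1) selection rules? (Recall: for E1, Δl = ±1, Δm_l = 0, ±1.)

allowed

Initial l = 1, final l = 2, so Δl = +1. E1 requires Δl = ±1: ✓.
Δm_l = 0 − (0) = +0. E1 requires Δm_l = 0, ±1: ✓.
All E1 selection rules are satisfied.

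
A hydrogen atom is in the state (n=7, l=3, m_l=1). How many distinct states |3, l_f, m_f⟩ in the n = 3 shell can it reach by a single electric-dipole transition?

E1 requires Δl = ±1, so l_f ∈ {2, 4}; with 0 ≤ l_f ≤ n_f−1 = 2, the allowed l_f values are {2}.
For l_f = 2: m_f ∈ {m_i−1, m_i, m_i+1} ∩ [−2, 2] = {0, 1, 2} → 3 states.
Total: 3.

3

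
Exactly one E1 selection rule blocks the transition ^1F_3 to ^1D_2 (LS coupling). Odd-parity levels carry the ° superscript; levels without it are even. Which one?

parity

Reading off the term symbols: S 0→0, L 3→2, J 3→2, parity even→even.
Parity must change: even → even — ✗.
ΔS = 0: S: 0 → 0 — ✓.
ΔL = 0, ±1 (not L=0↔0): L: 3 → 2, ΔL = -1 — ✓.
ΔJ = 0, ±1 (not J=0↔0): J: 3 → 2, ΔJ = -1 — ✓.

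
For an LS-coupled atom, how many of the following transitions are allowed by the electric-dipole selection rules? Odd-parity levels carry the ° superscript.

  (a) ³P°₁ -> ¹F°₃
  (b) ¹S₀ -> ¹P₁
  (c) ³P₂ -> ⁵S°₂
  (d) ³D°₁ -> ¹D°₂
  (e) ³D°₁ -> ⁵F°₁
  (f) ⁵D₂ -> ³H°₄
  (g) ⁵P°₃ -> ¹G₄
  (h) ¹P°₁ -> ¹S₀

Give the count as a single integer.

1

(a) forbidden (parity, ΔS, ΔL, ΔJ fail)
(b) forbidden (parity fails)
(c) forbidden (ΔS fails)
(d) forbidden (parity, ΔS fail)
(e) forbidden (parity, ΔS fail)
(f) forbidden (ΔS, ΔL, ΔJ fail)
(g) forbidden (ΔS, ΔL fail)
(h) allowed
Total allowed: 1 of 8.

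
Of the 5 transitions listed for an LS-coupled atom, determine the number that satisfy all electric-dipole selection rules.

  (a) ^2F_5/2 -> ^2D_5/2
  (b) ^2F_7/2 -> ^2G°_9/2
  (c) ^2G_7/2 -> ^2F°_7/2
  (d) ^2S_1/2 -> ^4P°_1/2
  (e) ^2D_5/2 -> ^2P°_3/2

3

(a) forbidden (parity fails)
(b) allowed
(c) allowed
(d) forbidden (ΔS fails)
(e) allowed
Total allowed: 3 of 5.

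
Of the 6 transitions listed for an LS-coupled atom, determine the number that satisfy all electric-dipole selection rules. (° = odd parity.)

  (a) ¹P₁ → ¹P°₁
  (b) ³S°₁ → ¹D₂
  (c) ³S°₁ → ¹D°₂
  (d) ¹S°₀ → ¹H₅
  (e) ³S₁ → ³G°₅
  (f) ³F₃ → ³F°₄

(a) allowed
(b) forbidden (ΔS, ΔL fail)
(c) forbidden (parity, ΔS, ΔL fail)
(d) forbidden (ΔL, ΔJ fail)
(e) forbidden (ΔL, ΔJ fail)
(f) allowed
Total allowed: 2 of 6.

2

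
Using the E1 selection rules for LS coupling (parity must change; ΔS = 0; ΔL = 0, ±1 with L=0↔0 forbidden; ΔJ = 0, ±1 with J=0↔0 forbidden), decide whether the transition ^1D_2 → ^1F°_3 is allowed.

allowed

Reading off the term symbols: S 0→0, L 2→3, J 2→3, parity even→odd.
Parity must change: even → odd — passes.
ΔS = 0: S: 0 → 0 — passes.
ΔL = 0, ±1 (not L=0↔0): L: 2 → 3, ΔL = +1 — passes.
ΔJ = 0, ±1 (not J=0↔0): J: 2 → 3, ΔJ = +1 — passes.
All four E1 rules are satisfied.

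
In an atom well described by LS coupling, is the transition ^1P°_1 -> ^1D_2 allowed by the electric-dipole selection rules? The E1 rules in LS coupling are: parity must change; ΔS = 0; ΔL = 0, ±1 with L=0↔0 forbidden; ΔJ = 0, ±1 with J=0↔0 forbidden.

Reading off the term symbols: S 0→0, L 1→2, J 1→2, parity odd→even.
Parity must change: odd → even — ok.
ΔS = 0: S: 0 → 0 — ok.
ΔL = 0, ±1 (not L=0↔0): L: 1 → 2, ΔL = +1 — ok.
ΔJ = 0, ±1 (not J=0↔0): J: 1 → 2, ΔJ = +1 — ok.
All four E1 rules are satisfied.

allowed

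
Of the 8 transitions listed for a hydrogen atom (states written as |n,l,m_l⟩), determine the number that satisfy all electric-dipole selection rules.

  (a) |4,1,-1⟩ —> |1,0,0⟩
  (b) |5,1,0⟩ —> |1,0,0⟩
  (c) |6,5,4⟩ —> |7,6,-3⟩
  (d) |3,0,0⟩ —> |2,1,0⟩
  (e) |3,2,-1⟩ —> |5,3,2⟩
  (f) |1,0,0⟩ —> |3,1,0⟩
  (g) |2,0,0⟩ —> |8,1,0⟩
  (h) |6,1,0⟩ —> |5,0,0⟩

(a) allowed
(b) allowed
(c) forbidden — Δm_l = -7 (E1 requires Δm_l = 0, ±1)
(d) allowed
(e) forbidden — Δm_l = +3 (E1 requires Δm_l = 0, ±1)
(f) allowed
(g) allowed
(h) allowed
Total allowed: 6 of 8.

6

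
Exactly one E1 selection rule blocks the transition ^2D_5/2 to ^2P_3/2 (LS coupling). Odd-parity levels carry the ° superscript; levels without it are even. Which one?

Reading off the term symbols: S 1/2→1/2, L 2→1, J 5/2→3/2, parity even→even.
ΔL = 0, ±1 (not L=0↔0): L: 2 → 1, ΔL = -1 — ✓.
ΔJ = 0, ±1 (not J=0↔0): J: 5/2 → 3/2, ΔJ = -1 — ✓.
Parity must change: even → even — ✗.
ΔS = 0: S: 1/2 → 1/2 — ✓.

parity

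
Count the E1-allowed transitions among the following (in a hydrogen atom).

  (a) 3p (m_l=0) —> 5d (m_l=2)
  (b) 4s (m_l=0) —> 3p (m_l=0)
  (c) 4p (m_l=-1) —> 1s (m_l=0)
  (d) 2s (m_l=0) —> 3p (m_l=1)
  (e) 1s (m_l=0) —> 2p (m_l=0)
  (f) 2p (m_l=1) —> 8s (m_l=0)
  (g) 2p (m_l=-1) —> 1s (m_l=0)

6

(a) forbidden — Δm_l = +2 (E1 requires Δm_l = 0, ±1)
(b) allowed
(c) allowed
(d) allowed
(e) allowed
(f) allowed
(g) allowed
Total allowed: 6 of 7.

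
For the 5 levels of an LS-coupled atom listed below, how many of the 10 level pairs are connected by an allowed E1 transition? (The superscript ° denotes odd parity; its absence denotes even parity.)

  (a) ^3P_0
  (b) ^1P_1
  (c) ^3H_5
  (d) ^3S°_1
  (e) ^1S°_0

(a)–(b): forbidden (parity, ΔS).
(a)–(c): forbidden (parity, ΔL, ΔJ).
(a)–(d): allowed.
(a)–(e): forbidden (ΔS, ΔJ).
(b)–(c): forbidden (parity, ΔS, ΔL, ΔJ).
(b)–(d): forbidden (ΔS).
(b)–(e): allowed.
(c)–(d): forbidden (ΔL, ΔJ).
(c)–(e): forbidden (ΔS, ΔL, ΔJ).
(d)–(e): forbidden (parity, ΔS, ΔL).
Allowed pairs: 2 of 10.

2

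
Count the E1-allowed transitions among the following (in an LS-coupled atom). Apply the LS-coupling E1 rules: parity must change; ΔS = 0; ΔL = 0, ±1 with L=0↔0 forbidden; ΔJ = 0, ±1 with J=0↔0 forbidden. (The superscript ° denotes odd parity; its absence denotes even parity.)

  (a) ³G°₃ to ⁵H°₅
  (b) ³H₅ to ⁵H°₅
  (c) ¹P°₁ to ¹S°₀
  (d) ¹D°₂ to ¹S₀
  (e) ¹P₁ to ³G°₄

(a) forbidden (parity, ΔS, ΔJ fail)
(b) forbidden (ΔS fails)
(c) forbidden (parity fails)
(d) forbidden (ΔL, ΔJ fail)
(e) forbidden (ΔS, ΔL, ΔJ fail)
Total allowed: 0 of 5.

0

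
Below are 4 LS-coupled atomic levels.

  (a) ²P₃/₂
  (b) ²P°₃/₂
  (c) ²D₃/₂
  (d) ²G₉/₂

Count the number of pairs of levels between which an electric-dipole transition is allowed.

(a)–(b): allowed.
(a)–(c): forbidden (parity).
(a)–(d): forbidden (parity, ΔL, ΔJ).
(b)–(c): allowed.
(b)–(d): forbidden (ΔL, ΔJ).
(c)–(d): forbidden (parity, ΔL, ΔJ).
Allowed pairs: 2 of 6.

2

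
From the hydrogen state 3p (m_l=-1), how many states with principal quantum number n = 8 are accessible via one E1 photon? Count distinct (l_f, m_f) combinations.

E1 requires Δl = ±1, so l_f ∈ {0, 2}; with 0 ≤ l_f ≤ n_f−1 = 7, the allowed l_f values are {0, 2}.
For l_f = 0: m_f ∈ {m_i−1, m_i, m_i+1} ∩ [−0, 0] = {0} → 1 state.
For l_f = 2: m_f ∈ {m_i−1, m_i, m_i+1} ∩ [−2, 2] = {-2, -1, 0} → 3 states.
Total: 4.

4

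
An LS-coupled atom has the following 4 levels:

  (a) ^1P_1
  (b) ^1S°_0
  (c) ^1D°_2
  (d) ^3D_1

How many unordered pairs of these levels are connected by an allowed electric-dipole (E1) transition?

2

(a)–(b): allowed.
(a)–(c): allowed.
(a)–(d): forbidden (parity, ΔS).
(b)–(c): forbidden (parity, ΔL, ΔJ).
(b)–(d): forbidden (ΔS, ΔL).
(c)–(d): forbidden (ΔS).
Allowed pairs: 2 of 6.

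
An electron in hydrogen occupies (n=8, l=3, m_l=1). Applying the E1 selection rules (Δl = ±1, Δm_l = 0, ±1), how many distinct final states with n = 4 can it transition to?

3

E1 requires Δl = ±1, so l_f ∈ {2, 4}; with 0 ≤ l_f ≤ n_f−1 = 3, the allowed l_f values are {2}.
For l_f = 2: m_f ∈ {m_i−1, m_i, m_i+1} ∩ [−2, 2] = {0, 1, 2} → 3 states.
Total: 3.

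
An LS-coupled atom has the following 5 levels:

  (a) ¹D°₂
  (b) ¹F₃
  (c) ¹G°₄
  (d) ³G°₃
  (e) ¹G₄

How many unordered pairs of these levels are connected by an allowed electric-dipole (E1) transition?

3

(a)–(b): allowed.
(a)–(c): forbidden (parity, ΔL, ΔJ).
(a)–(d): forbidden (parity, ΔS, ΔL).
(a)–(e): forbidden (ΔL, ΔJ).
(b)–(c): allowed.
(b)–(d): forbidden (ΔS).
(b)–(e): forbidden (parity).
(c)–(d): forbidden (parity, ΔS).
(c)–(e): allowed.
(d)–(e): forbidden (ΔS).
Allowed pairs: 3 of 10.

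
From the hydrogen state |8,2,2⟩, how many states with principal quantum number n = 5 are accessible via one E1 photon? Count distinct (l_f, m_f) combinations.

E1 requires Δl = ±1, so l_f ∈ {1, 3}; with 0 ≤ l_f ≤ n_f−1 = 4, the allowed l_f values are {1, 3}.
For l_f = 1: m_f ∈ {m_i−1, m_i, m_i+1} ∩ [−1, 1] = {1} → 1 state.
For l_f = 3: m_f ∈ {m_i−1, m_i, m_i+1} ∩ [−3, 3] = {1, 2, 3} → 3 states.
Total: 4.

4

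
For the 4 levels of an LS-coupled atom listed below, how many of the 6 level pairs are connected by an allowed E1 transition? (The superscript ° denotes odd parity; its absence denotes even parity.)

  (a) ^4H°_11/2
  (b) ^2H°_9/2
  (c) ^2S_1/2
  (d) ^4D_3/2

0

(a)–(b): forbidden (parity, ΔS).
(a)–(c): forbidden (ΔS, ΔL, ΔJ).
(a)–(d): forbidden (ΔL, ΔJ).
(b)–(c): forbidden (ΔL, ΔJ).
(b)–(d): forbidden (ΔS, ΔL, ΔJ).
(c)–(d): forbidden (parity, ΔS, ΔL).
Allowed pairs: 0 of 6.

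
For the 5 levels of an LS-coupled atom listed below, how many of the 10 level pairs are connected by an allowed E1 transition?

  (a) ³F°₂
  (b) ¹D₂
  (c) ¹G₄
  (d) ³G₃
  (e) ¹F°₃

(a)–(b): forbidden (ΔS).
(a)–(c): forbidden (ΔS, ΔJ).
(a)–(d): allowed.
(a)–(e): forbidden (parity, ΔS).
(b)–(c): forbidden (parity, ΔL, ΔJ).
(b)–(d): forbidden (parity, ΔS, ΔL).
(b)–(e): allowed.
(c)–(d): forbidden (parity, ΔS).
(c)–(e): allowed.
(d)–(e): forbidden (ΔS).
Allowed pairs: 3 of 10.

3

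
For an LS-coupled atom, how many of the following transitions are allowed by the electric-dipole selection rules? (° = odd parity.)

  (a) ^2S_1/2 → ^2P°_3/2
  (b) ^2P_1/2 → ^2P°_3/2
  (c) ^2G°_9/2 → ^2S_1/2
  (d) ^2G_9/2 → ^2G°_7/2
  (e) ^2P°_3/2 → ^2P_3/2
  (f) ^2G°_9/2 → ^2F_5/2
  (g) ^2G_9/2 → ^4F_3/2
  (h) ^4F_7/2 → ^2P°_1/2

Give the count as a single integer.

4

(a) allowed
(b) allowed
(c) forbidden (ΔL, ΔJ fail)
(d) allowed
(e) allowed
(f) forbidden (ΔJ fails)
(g) forbidden (parity, ΔS, ΔJ fail)
(h) forbidden (ΔS, ΔL, ΔJ fail)
Total allowed: 4 of 8.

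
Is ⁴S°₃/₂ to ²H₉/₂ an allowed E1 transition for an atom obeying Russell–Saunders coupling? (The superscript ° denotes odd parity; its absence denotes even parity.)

forbidden

Reading off the term symbols: S 3/2→1/2, L 0→5, J 3/2→9/2, parity odd→even.
ΔS = 0: S: 3/2 → 1/2 — violated.
Parity must change: odd → even — satisfied.
ΔL = 0, ±1 (not L=0↔0): L: 0 → 5, ΔL = +5 — violated.
ΔJ = 0, ±1 (not J=0↔0): J: 3/2 → 9/2, ΔJ = +3 — violated.
Rule(s) violated: ΔS, ΔL, ΔJ.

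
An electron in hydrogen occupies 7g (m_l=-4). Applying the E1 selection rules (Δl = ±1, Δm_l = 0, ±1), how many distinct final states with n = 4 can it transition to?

1

E1 requires Δl = ±1, so l_f ∈ {3, 5}; with 0 ≤ l_f ≤ n_f−1 = 3, the allowed l_f values are {3}.
For l_f = 3: m_f ∈ {m_i−1, m_i, m_i+1} ∩ [−3, 3] = {-3} → 1 state.
Total: 1.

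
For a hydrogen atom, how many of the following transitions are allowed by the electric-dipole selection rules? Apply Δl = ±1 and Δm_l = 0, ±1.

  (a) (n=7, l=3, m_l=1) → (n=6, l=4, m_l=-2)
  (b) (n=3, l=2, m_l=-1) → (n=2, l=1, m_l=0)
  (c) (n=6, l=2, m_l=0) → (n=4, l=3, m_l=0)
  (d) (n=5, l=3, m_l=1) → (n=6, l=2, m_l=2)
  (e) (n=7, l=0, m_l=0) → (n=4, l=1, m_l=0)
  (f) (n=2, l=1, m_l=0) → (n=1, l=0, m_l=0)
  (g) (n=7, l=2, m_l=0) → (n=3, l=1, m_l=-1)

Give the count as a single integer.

6

(a) forbidden — Δm_l = -3 (E1 requires Δm_l = 0, ±1)
(b) allowed
(c) allowed
(d) allowed
(e) allowed
(f) allowed
(g) allowed
Total allowed: 6 of 7.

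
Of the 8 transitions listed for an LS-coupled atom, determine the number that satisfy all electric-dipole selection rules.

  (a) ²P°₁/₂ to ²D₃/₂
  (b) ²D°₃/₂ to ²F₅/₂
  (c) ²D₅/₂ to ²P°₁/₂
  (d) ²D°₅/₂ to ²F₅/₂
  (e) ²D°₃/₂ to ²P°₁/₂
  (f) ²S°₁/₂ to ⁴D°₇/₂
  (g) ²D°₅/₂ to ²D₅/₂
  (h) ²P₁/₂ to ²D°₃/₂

5

(a) allowed
(b) allowed
(c) forbidden (ΔJ fails)
(d) allowed
(e) forbidden (parity fails)
(f) forbidden (parity, ΔS, ΔL, ΔJ fail)
(g) allowed
(h) allowed
Total allowed: 5 of 8.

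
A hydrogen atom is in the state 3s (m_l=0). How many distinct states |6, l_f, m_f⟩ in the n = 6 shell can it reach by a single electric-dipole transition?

E1 requires Δl = ±1, so l_f ∈ {-1, 1}; with 0 ≤ l_f ≤ n_f−1 = 5, the allowed l_f values are {1}.
For l_f = 1: m_f ∈ {m_i−1, m_i, m_i+1} ∩ [−1, 1] = {-1, 0, 1} → 3 states.
Total: 3.

3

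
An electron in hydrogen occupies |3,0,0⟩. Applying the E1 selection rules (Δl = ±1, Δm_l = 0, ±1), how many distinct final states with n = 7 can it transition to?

3

E1 requires Δl = ±1, so l_f ∈ {-1, 1}; with 0 ≤ l_f ≤ n_f−1 = 6, the allowed l_f values are {1}.
For l_f = 1: m_f ∈ {m_i−1, m_i, m_i+1} ∩ [−1, 1] = {-1, 0, 1} → 3 states.
Total: 3.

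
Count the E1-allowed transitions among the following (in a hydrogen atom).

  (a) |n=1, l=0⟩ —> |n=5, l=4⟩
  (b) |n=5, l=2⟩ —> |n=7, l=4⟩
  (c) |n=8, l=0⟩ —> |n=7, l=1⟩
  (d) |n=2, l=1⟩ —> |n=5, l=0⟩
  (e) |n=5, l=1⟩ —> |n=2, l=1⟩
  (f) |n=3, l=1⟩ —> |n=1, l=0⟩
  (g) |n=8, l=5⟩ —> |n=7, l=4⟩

4

(a) forbidden — Δl = +4 (E1 requires Δl = ±1)
(b) forbidden — Δl = +2 (E1 requires Δl = ±1)
(c) allowed
(d) allowed
(e) forbidden — Δl = +0 (E1 requires Δl = ±1)
(f) allowed
(g) allowed
Total allowed: 4 of 7.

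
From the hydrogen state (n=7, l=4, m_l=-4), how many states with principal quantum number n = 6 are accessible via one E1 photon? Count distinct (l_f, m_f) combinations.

4

E1 requires Δl = ±1, so l_f ∈ {3, 5}; with 0 ≤ l_f ≤ n_f−1 = 5, the allowed l_f values are {3, 5}.
For l_f = 3: m_f ∈ {m_i−1, m_i, m_i+1} ∩ [−3, 3] = {-3} → 1 state.
For l_f = 5: m_f ∈ {m_i−1, m_i, m_i+1} ∩ [−5, 5] = {-5, -4, -3} → 3 states.
Total: 4.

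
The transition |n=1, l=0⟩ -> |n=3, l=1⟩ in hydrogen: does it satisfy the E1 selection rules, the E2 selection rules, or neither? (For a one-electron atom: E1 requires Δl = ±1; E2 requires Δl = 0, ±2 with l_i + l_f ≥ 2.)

Δl = 1 − 0 = +1; l_i + l_f = 1.
E1 (Δl = ±1): satisfied.
E2 (Δl = 0,±2, l_i+l_f ≥ 2): not satisfied.

E1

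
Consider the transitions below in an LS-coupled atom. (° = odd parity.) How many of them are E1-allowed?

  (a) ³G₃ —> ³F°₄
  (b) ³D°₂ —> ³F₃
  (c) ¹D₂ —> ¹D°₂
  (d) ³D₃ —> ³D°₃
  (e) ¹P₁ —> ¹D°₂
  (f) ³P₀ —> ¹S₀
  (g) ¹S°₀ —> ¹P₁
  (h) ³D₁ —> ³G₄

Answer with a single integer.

(a) allowed
(b) allowed
(c) allowed
(d) allowed
(e) allowed
(f) forbidden (parity, ΔS, ΔJ fail)
(g) allowed
(h) forbidden (parity, ΔL, ΔJ fail)
Total allowed: 6 of 8.

6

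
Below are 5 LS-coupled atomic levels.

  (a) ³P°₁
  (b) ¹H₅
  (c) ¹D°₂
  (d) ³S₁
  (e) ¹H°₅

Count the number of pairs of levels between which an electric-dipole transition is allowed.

2

(a)–(b): forbidden (ΔS, ΔL, ΔJ).
(a)–(c): forbidden (parity, ΔS).
(a)–(d): allowed.
(a)–(e): forbidden (parity, ΔS, ΔL, ΔJ).
(b)–(c): forbidden (ΔL, ΔJ).
(b)–(d): forbidden (parity, ΔS, ΔL, ΔJ).
(b)–(e): allowed.
(c)–(d): forbidden (ΔS, ΔL).
(c)–(e): forbidden (parity, ΔL, ΔJ).
(d)–(e): forbidden (ΔS, ΔL, ΔJ).
Allowed pairs: 2 of 10.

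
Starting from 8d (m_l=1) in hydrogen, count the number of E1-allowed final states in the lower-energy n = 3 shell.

E1 requires Δl = ±1, so l_f ∈ {1, 3}; with 0 ≤ l_f ≤ n_f−1 = 2, the allowed l_f values are {1}.
For l_f = 1: m_f ∈ {m_i−1, m_i, m_i+1} ∩ [−1, 1] = {0, 1} → 2 states.
Total: 2.

2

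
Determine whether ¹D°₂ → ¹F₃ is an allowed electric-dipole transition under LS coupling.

Parity must change: odd → even — ok.
ΔS = 0: S: 0 → 0 — ok.
ΔL = 0, ±1 (not L=0↔0): L: 2 → 3, ΔL = +1 — ok.
ΔJ = 0, ±1 (not J=0↔0): J: 2 → 3, ΔJ = +1 — ok.
All four E1 rules are satisfied.

allowed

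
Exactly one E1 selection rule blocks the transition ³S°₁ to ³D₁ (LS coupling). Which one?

ΔJ = 0, ±1 (not J=0↔0): J: 1 → 1, ΔJ = +0 — passes.
ΔL = 0, ±1 (not L=0↔0): L: 0 → 2, ΔL = +2 — fails.
Parity must change: odd → even — passes.
ΔS = 0: S: 1 → 1 — passes.

the ΔL = 0, ±1 rule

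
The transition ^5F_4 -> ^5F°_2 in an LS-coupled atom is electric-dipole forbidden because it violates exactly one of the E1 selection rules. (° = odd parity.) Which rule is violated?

Parity must change: even → odd — satisfied.
ΔS = 0: S: 2 → 2 — satisfied.
ΔJ = 0, ±1 (not J=0↔0): J: 4 → 2, ΔJ = -2 — violated.
ΔL = 0, ±1 (not L=0↔0): L: 3 → 3, ΔL = +0 — satisfied.

the ΔJ = 0, ±1 rule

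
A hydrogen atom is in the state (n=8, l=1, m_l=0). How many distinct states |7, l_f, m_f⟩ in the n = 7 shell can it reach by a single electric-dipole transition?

4

E1 requires Δl = ±1, so l_f ∈ {0, 2}; with 0 ≤ l_f ≤ n_f−1 = 6, the allowed l_f values are {0, 2}.
For l_f = 0: m_f ∈ {m_i−1, m_i, m_i+1} ∩ [−0, 0] = {0} → 1 state.
For l_f = 2: m_f ∈ {m_i−1, m_i, m_i+1} ∩ [−2, 2] = {-1, 0, 1} → 3 states.
Total: 4.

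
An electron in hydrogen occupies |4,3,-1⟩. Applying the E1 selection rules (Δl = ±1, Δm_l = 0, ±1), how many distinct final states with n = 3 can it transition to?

3

E1 requires Δl = ±1, so l_f ∈ {2, 4}; with 0 ≤ l_f ≤ n_f−1 = 2, the allowed l_f values are {2}.
For l_f = 2: m_f ∈ {m_i−1, m_i, m_i+1} ∩ [−2, 2] = {-2, -1, 0} → 3 states.
Total: 3.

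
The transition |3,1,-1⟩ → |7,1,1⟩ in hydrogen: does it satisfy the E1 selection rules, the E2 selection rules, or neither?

E2

Δl = 1 − 1 = +0; l_i + l_f = 2.
Δm_l = +2.
E1 (Δl = ±1, |Δm_l| ≤ 1): not satisfied.
E2 (Δl = 0,±2, l_i+l_f ≥ 2, |Δm_l| ≤ 2): satisfied.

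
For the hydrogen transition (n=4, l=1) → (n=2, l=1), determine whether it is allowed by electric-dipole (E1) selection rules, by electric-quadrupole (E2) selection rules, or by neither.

E2

Δl = 1 − 1 = +0; l_i + l_f = 2.
E1 (Δl = ±1): not satisfied.
E2 (Δl = 0,±2, l_i+l_f ≥ 2): satisfied.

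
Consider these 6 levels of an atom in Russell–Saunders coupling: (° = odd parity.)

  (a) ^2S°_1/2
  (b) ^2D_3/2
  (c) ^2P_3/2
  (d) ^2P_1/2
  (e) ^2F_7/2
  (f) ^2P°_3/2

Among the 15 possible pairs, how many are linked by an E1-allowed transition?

5

(a)–(b): forbidden (ΔL).
(a)–(c): allowed.
(a)–(d): allowed.
(a)–(e): forbidden (ΔL, ΔJ).
(a)–(f): forbidden (parity).
(b)–(c): forbidden (parity).
(b)–(d): forbidden (parity).
(b)–(e): forbidden (parity, ΔJ).
(b)–(f): allowed.
(c)–(d): forbidden (parity).
(c)–(e): forbidden (parity, ΔL, ΔJ).
(c)–(f): allowed.
(d)–(e): forbidden (parity, ΔL, ΔJ).
(d)–(f): allowed.
(e)–(f): forbidden (ΔL, ΔJ).
Allowed pairs: 5 of 15.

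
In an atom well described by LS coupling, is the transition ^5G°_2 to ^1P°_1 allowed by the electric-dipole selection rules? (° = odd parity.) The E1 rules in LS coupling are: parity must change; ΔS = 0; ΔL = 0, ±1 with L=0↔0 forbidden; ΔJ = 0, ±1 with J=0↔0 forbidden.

forbidden

Reading off the term symbols: S 2→0, L 4→1, J 2→1, parity odd→odd.
ΔJ = 0, ±1 (not J=0↔0): J: 2 → 1, ΔJ = -1 — ok.
ΔL = 0, ±1 (not L=0↔0): L: 4 → 1, ΔL = -3 — fails.
Parity must change: odd → odd — fails.
ΔS = 0: S: 2 → 0 — fails.
Rule(s) violated: parity, ΔS, ΔL.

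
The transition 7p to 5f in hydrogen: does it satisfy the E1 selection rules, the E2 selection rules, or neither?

E2

Δl = 3 − 1 = +2; l_i + l_f = 4.
E1 (Δl = ±1): not satisfied.
E2 (Δl = 0,±2, l_i+l_f ≥ 2): satisfied.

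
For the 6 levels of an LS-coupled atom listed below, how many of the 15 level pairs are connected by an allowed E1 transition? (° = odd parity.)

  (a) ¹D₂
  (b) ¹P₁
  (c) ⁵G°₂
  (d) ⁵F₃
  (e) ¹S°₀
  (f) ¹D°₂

(a)–(b): forbidden (parity).
(a)–(c): forbidden (ΔS, ΔL).
(a)–(d): forbidden (parity, ΔS).
(a)–(e): forbidden (ΔL, ΔJ).
(a)–(f): allowed.
(b)–(c): forbidden (ΔS, ΔL).
(b)–(d): forbidden (parity, ΔS, ΔL, ΔJ).
(b)–(e): allowed.
(b)–(f): allowed.
(c)–(d): allowed.
(c)–(e): forbidden (parity, ΔS, ΔL, ΔJ).
(c)–(f): forbidden (parity, ΔS, ΔL).
(d)–(e): forbidden (ΔS, ΔL, ΔJ).
(d)–(f): forbidden (ΔS).
(e)–(f): forbidden (parity, ΔL, ΔJ).
Allowed pairs: 4 of 15.

4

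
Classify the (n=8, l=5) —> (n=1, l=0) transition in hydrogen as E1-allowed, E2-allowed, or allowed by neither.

Δl = 0 − 5 = -5; l_i + l_f = 5.
E1 (Δl = ±1): not satisfied.
E2 (Δl = 0,±2, l_i+l_f ≥ 2): not satisfied.

neither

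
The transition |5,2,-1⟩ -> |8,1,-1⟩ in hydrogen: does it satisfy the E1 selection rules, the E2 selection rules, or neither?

E1

Δl = 1 − 2 = -1; l_i + l_f = 3.
Δm_l = +0.
E1 (Δl = ±1, |Δm_l| ≤ 1): satisfied.
E2 (Δl = 0,±2, l_i+l_f ≥ 2, |Δm_l| ≤ 2): not satisfied.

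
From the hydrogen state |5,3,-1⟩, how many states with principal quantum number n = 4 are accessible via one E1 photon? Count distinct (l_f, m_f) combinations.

3

E1 requires Δl = ±1, so l_f ∈ {2, 4}; with 0 ≤ l_f ≤ n_f−1 = 3, the allowed l_f values are {2}.
For l_f = 2: m_f ∈ {m_i−1, m_i, m_i+1} ∩ [−2, 2] = {-2, -1, 0} → 3 states.
Total: 3.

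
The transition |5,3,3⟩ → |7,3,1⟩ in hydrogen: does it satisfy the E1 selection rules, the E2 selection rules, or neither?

E2

Δl = 3 − 3 = +0; l_i + l_f = 6.
Δm_l = -2.
E1 (Δl = ±1, |Δm_l| ≤ 1): not satisfied.
E2 (Δl = 0,±2, l_i+l_f ≥ 2, |Δm_l| ≤ 2): satisfied.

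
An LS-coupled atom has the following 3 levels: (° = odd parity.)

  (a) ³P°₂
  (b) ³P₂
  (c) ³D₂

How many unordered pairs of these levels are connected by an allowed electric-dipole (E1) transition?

(a)–(b): allowed.
(a)–(c): allowed.
(b)–(c): forbidden (parity).
Allowed pairs: 2 of 3.

2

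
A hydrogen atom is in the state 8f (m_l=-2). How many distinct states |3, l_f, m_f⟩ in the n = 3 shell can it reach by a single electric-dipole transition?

2

E1 requires Δl = ±1, so l_f ∈ {2, 4}; with 0 ≤ l_f ≤ n_f−1 = 2, the allowed l_f values are {2}.
For l_f = 2: m_f ∈ {m_i−1, m_i, m_i+1} ∩ [−2, 2] = {-2, -1} → 2 states.
Total: 2.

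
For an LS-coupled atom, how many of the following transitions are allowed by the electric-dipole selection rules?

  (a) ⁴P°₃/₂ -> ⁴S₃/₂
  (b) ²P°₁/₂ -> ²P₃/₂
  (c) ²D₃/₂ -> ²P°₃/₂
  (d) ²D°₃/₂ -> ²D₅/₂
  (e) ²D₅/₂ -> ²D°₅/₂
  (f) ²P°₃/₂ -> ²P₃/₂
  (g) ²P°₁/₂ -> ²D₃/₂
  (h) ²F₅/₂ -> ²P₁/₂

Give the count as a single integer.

(a) allowed
(b) allowed
(c) allowed
(d) allowed
(e) allowed
(f) allowed
(g) allowed
(h) forbidden (parity, ΔL, ΔJ fail)
Total allowed: 7 of 8.

7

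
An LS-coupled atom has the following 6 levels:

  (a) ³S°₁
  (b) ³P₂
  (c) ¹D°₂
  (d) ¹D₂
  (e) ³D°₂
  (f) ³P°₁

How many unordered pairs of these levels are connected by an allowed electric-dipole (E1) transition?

4

(a)–(b): allowed.
(a)–(c): forbidden (parity, ΔS, ΔL).
(a)–(d): forbidden (ΔS, ΔL).
(a)–(e): forbidden (parity, ΔL).
(a)–(f): forbidden (parity).
(b)–(c): forbidden (ΔS).
(b)–(d): forbidden (parity, ΔS).
(b)–(e): allowed.
(b)–(f): allowed.
(c)–(d): allowed.
(c)–(e): forbidden (parity, ΔS).
(c)–(f): forbidden (parity, ΔS).
(d)–(e): forbidden (ΔS).
(d)–(f): forbidden (ΔS).
(e)–(f): forbidden (parity).
Allowed pairs: 4 of 15.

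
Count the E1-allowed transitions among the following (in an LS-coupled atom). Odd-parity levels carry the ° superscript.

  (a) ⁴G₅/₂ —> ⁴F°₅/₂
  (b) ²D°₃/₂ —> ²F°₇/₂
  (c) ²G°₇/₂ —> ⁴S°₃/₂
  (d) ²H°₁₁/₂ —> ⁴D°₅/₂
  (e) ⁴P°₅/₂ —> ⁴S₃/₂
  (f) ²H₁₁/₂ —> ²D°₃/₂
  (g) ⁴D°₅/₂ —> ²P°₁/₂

(a) allowed
(b) forbidden (parity, ΔJ fail)
(c) forbidden (parity, ΔS, ΔL, ΔJ fail)
(d) forbidden (parity, ΔS, ΔL, ΔJ fail)
(e) allowed
(f) forbidden (ΔL, ΔJ fail)
(g) forbidden (parity, ΔS, ΔJ fail)
Total allowed: 2 of 7.

2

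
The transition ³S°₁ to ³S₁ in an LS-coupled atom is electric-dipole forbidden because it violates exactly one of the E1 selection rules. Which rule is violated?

Reading off the term symbols: S 1→1, L 0→0, J 1→1, parity odd→even.
Parity must change: odd → even — ✓.
ΔS = 0: S: 1 → 1 — ✓.
ΔL = 0, ±1 (not L=0↔0): L: 0 → 0, ΔL = +0 — ✗.
ΔJ = 0, ±1 (not J=0↔0): J: 1 → 1, ΔJ = +0 — ✓.

the L=0 ↔ L=0 exclusion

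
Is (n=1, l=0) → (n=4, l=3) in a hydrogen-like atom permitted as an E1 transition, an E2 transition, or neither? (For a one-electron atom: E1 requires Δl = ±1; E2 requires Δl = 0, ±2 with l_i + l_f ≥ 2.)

neither

Δl = 3 − 0 = +3; l_i + l_f = 3.
E1 (Δl = ±1): not satisfied.
E2 (Δl = 0,±2, l_i+l_f ≥ 2): not satisfied.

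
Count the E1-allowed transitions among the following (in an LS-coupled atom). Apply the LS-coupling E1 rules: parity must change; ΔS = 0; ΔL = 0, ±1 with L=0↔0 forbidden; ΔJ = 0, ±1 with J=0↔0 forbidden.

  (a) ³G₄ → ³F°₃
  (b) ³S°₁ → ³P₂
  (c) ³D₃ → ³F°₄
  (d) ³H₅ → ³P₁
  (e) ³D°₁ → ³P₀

4

(a) allowed
(b) allowed
(c) allowed
(d) forbidden (parity, ΔL, ΔJ fail)
(e) allowed
Total allowed: 4 of 5.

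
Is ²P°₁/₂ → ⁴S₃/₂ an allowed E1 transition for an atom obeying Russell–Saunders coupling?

Reading off the term symbols: S 1/2→3/2, L 1→0, J 1/2→3/2, parity odd→even.
ΔJ = 0, ±1 (not J=0↔0): J: 1/2 → 3/2, ΔJ = +1 — satisfied.
ΔS = 0: S: 1/2 → 3/2 — violated.
Parity must change: odd → even — satisfied.
ΔL = 0, ±1 (not L=0↔0): L: 1 → 0, ΔL = -1 — satisfied.
Rule(s) violated: ΔS.

forbidden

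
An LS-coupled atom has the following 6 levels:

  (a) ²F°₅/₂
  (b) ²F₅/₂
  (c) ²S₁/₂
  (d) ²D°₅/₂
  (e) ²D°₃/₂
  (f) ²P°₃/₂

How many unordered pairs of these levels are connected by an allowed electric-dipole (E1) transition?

(a)–(b): allowed.
(a)–(c): forbidden (ΔL, ΔJ).
(a)–(d): forbidden (parity).
(a)–(e): forbidden (parity).
(a)–(f): forbidden (parity, ΔL).
(b)–(c): forbidden (parity, ΔL, ΔJ).
(b)–(d): allowed.
(b)–(e): allowed.
(b)–(f): forbidden (ΔL).
(c)–(d): forbidden (ΔL, ΔJ).
(c)–(e): forbidden (ΔL).
(c)–(f): allowed.
(d)–(e): forbidden (parity).
(d)–(f): forbidden (parity).
(e)–(f): forbidden (parity).
Allowed pairs: 4 of 15.

4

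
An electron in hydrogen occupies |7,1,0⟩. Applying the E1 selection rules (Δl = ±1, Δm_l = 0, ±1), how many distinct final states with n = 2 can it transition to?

1

E1 requires Δl = ±1, so l_f ∈ {0, 2}; with 0 ≤ l_f ≤ n_f−1 = 1, the allowed l_f values are {0}.
For l_f = 0: m_f ∈ {m_i−1, m_i, m_i+1} ∩ [−0, 0] = {0} → 1 state.
Total: 1.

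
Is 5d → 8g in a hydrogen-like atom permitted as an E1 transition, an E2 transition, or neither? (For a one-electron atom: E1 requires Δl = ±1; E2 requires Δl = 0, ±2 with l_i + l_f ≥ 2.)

E2

Δl = 4 − 2 = +2; l_i + l_f = 6.
E1 (Δl = ±1): not satisfied.
E2 (Δl = 0,±2, l_i+l_f ≥ 2): satisfied.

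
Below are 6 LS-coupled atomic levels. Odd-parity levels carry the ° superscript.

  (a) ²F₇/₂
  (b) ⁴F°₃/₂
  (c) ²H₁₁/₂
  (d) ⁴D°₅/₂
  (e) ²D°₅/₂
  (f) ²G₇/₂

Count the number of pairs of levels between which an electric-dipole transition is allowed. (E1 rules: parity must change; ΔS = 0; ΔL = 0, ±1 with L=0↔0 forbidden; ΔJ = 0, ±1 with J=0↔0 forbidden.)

1

(a)–(b): forbidden (ΔS, ΔJ).
(a)–(c): forbidden (parity, ΔL, ΔJ).
(a)–(d): forbidden (ΔS).
(a)–(e): allowed.
(a)–(f): forbidden (parity).
(b)–(c): forbidden (ΔS, ΔL, ΔJ).
(b)–(d): forbidden (parity).
(b)–(e): forbidden (parity, ΔS).
(b)–(f): forbidden (ΔS, ΔJ).
(c)–(d): forbidden (ΔS, ΔL, ΔJ).
(c)–(e): forbidden (ΔL, ΔJ).
(c)–(f): forbidden (parity, ΔJ).
(d)–(e): forbidden (parity, ΔS).
(d)–(f): forbidden (ΔS, ΔL).
(e)–(f): forbidden (ΔL).
Allowed pairs: 1 of 15.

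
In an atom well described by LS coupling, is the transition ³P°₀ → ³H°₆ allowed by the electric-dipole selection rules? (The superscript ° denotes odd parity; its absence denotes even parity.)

forbidden

ΔS = 0: S: 1 → 1 — passes.
ΔL = 0, ±1 (not L=0↔0): L: 1 → 5, ΔL = +4 — fails.
ΔJ = 0, ±1 (not J=0↔0): J: 0 → 6, ΔJ = +6 — fails.
Parity must change: odd → odd — fails.
Rule(s) violated: parity, ΔL, ΔJ.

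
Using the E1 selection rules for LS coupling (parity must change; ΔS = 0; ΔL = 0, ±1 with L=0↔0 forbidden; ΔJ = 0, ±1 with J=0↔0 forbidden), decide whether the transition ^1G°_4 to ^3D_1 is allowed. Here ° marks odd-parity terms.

forbidden

Reading off the term symbols: S 0→1, L 4→2, J 4→1, parity odd→even.
ΔJ = 0, ±1 (not J=0↔0): J: 4 → 1, ΔJ = -3 — violated.
Parity must change: odd → even — satisfied.
ΔL = 0, ±1 (not L=0↔0): L: 4 → 2, ΔL = -2 — violated.
ΔS = 0: S: 0 → 1 — violated.
Rule(s) violated: ΔS, ΔL, ΔJ.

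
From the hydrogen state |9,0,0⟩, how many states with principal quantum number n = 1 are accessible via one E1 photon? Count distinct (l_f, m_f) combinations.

E1 requires l_f ∈ {-1, 1}, but neither lies in [0, 0], so no final state is reachable.
Total: 0.

0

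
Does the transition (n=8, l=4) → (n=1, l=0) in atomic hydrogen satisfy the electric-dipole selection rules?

Δl = 0 − 4 = -4; the E1 rule Δl = ±1 is fails.
The transition is electric-dipole forbidden.

forbidden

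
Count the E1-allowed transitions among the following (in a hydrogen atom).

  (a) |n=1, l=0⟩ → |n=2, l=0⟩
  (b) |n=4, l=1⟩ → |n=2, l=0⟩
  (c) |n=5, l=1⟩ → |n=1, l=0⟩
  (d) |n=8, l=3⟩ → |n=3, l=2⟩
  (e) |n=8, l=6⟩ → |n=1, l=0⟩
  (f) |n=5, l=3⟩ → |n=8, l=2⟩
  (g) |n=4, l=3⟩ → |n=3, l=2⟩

5

(a) forbidden — Δl = +0 (E1 requires Δl = ±1)
(b) allowed
(c) allowed
(d) allowed
(e) forbidden — Δl = -6 (E1 requires Δl = ±1)
(f) allowed
(g) allowed
Total allowed: 5 of 7.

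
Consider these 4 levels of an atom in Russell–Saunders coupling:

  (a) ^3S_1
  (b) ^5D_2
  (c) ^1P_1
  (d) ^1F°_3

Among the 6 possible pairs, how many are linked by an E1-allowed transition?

(a)–(b): forbidden (parity, ΔS, ΔL).
(a)–(c): forbidden (parity, ΔS).
(a)–(d): forbidden (ΔS, ΔL, ΔJ).
(b)–(c): forbidden (parity, ΔS).
(b)–(d): forbidden (ΔS).
(c)–(d): forbidden (ΔL, ΔJ).
Allowed pairs: 0 of 6.

0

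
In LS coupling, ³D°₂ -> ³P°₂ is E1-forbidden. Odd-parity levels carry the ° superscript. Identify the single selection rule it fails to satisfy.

Parity must change: odd → odd — violated.
ΔS = 0: S: 1 → 1 — satisfied.
ΔL = 0, ±1 (not L=0↔0): L: 2 → 1, ΔL = -1 — satisfied.
ΔJ = 0, ±1 (not J=0↔0): J: 2 → 2, ΔJ = +0 — satisfied.

parity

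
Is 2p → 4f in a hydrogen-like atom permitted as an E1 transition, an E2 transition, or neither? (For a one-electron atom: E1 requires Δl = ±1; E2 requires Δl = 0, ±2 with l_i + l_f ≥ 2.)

E2

Δl = 3 − 1 = +2; l_i + l_f = 4.
E1 (Δl = ±1): not satisfied.
E2 (Δl = 0,±2, l_i+l_f ≥ 2): satisfied.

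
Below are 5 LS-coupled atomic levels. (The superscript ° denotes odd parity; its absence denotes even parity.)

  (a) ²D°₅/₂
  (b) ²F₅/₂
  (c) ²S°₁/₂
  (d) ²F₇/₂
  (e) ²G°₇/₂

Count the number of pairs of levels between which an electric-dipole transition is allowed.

(a)–(b): allowed.
(a)–(c): forbidden (parity, ΔL, ΔJ).
(a)–(d): allowed.
(a)–(e): forbidden (parity, ΔL).
(b)–(c): forbidden (ΔL, ΔJ).
(b)–(d): forbidden (parity).
(b)–(e): allowed.
(c)–(d): forbidden (ΔL, ΔJ).
(c)–(e): forbidden (parity, ΔL, ΔJ).
(d)–(e): allowed.
Allowed pairs: 4 of 10.

4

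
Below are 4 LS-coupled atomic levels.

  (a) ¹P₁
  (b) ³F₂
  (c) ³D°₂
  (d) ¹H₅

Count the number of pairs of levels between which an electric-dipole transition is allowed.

1

(a)–(b): forbidden (parity, ΔS, ΔL).
(a)–(c): forbidden (ΔS).
(a)–(d): forbidden (parity, ΔL, ΔJ).
(b)–(c): allowed.
(b)–(d): forbidden (parity, ΔS, ΔL, ΔJ).
(c)–(d): forbidden (ΔS, ΔL, ΔJ).
Allowed pairs: 1 of 6.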